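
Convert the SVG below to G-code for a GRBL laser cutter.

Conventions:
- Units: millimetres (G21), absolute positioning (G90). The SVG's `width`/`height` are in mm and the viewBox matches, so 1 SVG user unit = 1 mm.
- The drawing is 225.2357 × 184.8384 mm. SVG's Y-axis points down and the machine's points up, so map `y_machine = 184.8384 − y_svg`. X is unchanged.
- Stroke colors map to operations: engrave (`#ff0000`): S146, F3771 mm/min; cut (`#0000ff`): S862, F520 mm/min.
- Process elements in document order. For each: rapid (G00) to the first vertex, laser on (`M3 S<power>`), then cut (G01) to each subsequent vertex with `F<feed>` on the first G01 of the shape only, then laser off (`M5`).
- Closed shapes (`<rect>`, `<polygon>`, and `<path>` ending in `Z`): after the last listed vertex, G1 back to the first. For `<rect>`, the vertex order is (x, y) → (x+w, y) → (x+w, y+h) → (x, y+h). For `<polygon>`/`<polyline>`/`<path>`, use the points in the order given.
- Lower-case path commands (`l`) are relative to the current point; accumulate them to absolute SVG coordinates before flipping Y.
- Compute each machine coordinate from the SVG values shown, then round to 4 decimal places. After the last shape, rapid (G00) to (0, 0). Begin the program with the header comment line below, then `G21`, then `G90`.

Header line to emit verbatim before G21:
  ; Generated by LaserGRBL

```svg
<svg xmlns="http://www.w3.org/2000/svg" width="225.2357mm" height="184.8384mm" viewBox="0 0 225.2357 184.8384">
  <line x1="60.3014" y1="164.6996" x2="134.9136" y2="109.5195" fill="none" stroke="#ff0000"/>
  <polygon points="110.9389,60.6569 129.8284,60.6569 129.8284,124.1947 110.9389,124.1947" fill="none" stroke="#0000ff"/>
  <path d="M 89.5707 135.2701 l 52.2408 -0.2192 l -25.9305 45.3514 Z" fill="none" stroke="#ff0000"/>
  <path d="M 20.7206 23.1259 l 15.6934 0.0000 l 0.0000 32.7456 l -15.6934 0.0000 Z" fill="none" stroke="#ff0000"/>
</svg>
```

1 u = 1 mm; y_m = 184.8384 − y.

[1] `<line>` line segment, #ff0000→engrave S146 F3771: (60.3014,20.1388) → (134.9136,75.3189)

[2] `<polygon>` rectangle, #0000ff→cut S862 F520: (110.9389,124.1815) → (129.8284,124.1815) → (129.8284,60.6437) → (110.9389,60.6437) → (110.9389,124.1815) (closed)

[3] `<path>` regular polygon, #ff0000→engrave S146 F3771: (89.5707,49.5683) → (141.8115,49.7875) → (115.8810,4.4361) → (89.5707,49.5683) (closed)

[4] `<path>` rectangle, #ff0000→engrave S146 F3771: (20.7206,161.7125) → (36.4140,161.7125) → (36.4140,128.9669) → (20.7206,128.9669) → (20.7206,161.7125) (closed)

; Generated by LaserGRBL
G21
G90
G00 X60.3014 Y20.1388
M3 S146
G01 X134.9136 Y75.3189 F3771
M5
G00 X110.9389 Y124.1815
M3 S862
G01 X129.8284 Y124.1815 F520
G01 X129.8284 Y60.6437
G01 X110.9389 Y60.6437
G01 X110.9389 Y124.1815
M5
G00 X89.5707 Y49.5683
M3 S146
G01 X141.8115 Y49.7875 F3771
G01 X115.8810 Y4.4361
G01 X89.5707 Y49.5683
M5
G00 X20.7206 Y161.7125
M3 S146
G01 X36.4140 Y161.7125 F3771
G01 X36.4140 Y128.9669
G01 X20.7206 Y128.9669
G01 X20.7206 Y161.7125
M5
G00 X0.0000 Y0.0000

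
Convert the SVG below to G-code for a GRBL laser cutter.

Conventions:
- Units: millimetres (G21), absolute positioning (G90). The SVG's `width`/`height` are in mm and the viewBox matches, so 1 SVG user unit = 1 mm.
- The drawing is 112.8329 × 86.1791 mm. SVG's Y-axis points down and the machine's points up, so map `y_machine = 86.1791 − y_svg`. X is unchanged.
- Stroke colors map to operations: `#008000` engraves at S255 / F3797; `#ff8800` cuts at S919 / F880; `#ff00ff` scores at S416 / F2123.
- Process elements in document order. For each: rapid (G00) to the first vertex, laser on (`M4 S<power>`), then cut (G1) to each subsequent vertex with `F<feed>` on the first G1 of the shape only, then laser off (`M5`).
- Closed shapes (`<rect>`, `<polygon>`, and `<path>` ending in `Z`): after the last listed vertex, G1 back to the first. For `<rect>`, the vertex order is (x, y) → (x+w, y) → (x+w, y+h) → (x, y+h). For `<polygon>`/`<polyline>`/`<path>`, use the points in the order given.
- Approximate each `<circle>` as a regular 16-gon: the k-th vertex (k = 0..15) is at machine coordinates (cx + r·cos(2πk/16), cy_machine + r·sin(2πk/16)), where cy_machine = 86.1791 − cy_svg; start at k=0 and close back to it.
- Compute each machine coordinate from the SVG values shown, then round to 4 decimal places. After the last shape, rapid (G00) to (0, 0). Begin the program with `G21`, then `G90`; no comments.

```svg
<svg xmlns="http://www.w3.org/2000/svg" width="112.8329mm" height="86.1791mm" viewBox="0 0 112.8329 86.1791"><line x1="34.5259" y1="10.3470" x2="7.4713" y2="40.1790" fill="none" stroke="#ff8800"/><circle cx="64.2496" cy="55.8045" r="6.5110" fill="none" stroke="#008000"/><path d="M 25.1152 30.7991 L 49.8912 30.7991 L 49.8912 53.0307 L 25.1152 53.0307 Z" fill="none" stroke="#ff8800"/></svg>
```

G21
G90
G00 X34.5259 Y75.8321
M4 S919
G1 X7.4713 Y46.0001 F880
M5
G00 X70.7606 Y30.3746
M4 S255
G1 X70.2650 Y32.8663 F3797
G1 X68.8536 Y34.9786
G1 X66.7413 Y36.3900
G1 X64.2496 Y36.8856
G1 X61.7579 Y36.3900
G1 X59.6456 Y34.9786
G1 X58.2342 Y32.8663
G1 X57.7386 Y30.3746
G1 X58.2342 Y27.8829
G1 X59.6456 Y25.7706
G1 X61.7579 Y24.3592
G1 X64.2496 Y23.8636
G1 X66.7413 Y24.3592
G1 X68.8536 Y25.7706
G1 X70.2650 Y27.8829
G1 X70.7606 Y30.3746
M5
G00 X25.1152 Y55.3800
M4 S919
G1 X49.8912 Y55.3800 F880
G1 X49.8912 Y33.1484
G1 X25.1152 Y33.1484
G1 X25.1152 Y55.3800
M5
G00 X0.0000 Y0.0000

Since the viewBox matches the mm dimensions, user units are millimetres directly. The only transform is the Y-flip y_m = 86.1791 − y_svg.

Shape 1 is a line segment drawn with `<line>`. Its stroke #ff8800 means cut at S919, F880. After flipping Y the toolpath is (34.5259,75.8321) → (7.4713,46.0001).

Shape 2 is a circle drawn with `<circle>`. Its stroke #008000 means engrave at S255, F3797. After flipping Y the toolpath is (70.7606,30.3746) → (70.2650,32.8663) → (68.8536,34.9786) → (66.7413,36.3900) → (64.2496,36.8856) → (61.7579,36.3900) → (59.6456,34.9786) → (58.2342,32.8663) → (57.7386,30.3746) → (58.2342,27.8829) → (59.6456,25.7706) → (61.7579,24.3592) → (64.2496,23.8636) → (66.7413,24.3592) → (68.8536,25.7706) → (70.2650,27.8829) → (70.7606,30.3746), returning to the start.

Shape 3 is a rectangle drawn with `<path>`. Its stroke #ff8800 means cut at S919, F880. After flipping Y the toolpath is (25.1152,55.3800) → (49.8912,55.3800) → (49.8912,33.1484) → (25.1152,33.1484) → (25.1152,55.3800), returning to the start.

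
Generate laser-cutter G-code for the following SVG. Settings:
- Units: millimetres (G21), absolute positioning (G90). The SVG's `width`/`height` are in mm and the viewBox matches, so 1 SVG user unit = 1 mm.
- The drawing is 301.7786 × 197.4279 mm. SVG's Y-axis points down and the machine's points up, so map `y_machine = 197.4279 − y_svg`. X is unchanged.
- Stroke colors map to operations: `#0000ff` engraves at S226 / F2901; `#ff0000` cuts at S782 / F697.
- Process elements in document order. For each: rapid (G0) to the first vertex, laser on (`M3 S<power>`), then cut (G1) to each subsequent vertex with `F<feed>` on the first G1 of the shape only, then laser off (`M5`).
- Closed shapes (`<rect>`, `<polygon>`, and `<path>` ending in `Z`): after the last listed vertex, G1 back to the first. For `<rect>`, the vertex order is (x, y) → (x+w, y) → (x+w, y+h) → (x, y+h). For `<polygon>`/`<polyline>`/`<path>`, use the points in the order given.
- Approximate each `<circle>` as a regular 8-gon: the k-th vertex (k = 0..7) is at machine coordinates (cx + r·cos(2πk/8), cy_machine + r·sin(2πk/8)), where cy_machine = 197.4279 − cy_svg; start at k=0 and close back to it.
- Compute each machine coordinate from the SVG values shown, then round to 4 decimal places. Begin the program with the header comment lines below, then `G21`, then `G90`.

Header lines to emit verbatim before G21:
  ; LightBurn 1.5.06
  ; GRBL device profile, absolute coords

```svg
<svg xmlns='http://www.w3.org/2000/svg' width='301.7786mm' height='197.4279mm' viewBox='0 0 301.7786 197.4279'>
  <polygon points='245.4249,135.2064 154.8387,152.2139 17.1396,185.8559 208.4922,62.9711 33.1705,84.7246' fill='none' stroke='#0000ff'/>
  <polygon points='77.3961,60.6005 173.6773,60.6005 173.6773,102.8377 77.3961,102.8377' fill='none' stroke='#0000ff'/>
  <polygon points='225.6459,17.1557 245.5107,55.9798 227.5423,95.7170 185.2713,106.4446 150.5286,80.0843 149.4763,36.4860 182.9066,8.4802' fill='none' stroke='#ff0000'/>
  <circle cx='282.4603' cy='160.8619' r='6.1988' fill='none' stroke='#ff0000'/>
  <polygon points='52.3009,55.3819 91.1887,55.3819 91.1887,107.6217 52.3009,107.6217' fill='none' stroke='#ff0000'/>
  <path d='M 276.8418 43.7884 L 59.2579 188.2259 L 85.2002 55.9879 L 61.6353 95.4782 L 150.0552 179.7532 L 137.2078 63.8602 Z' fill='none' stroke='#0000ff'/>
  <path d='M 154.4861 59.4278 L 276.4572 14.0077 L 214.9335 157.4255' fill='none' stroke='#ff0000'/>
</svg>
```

viewBox `0 0 301.7786 197.4279` with mm width/height → 1 unit = 1 mm. Flip: y_m = 197.4279 − y_svg.

**Shape 1** — `<polygon>` closed polygon, stroke `#0000ff` → engrave (S226, F2901). Machine vertices: (245.4249,62.2215) → (154.8387,45.2140) → (17.1396,11.5720) → (208.4922,134.4568) → (33.1705,112.7033) → (245.4249,62.2215). Closed: final G1 returns to the first vertex.

**Shape 2** — `<polygon>` rectangle, stroke `#0000ff` → engrave (S226, F2901). Machine vertices: (77.3961,136.8274) → (173.6773,136.8274) → (173.6773,94.5902) → (77.3961,94.5902) → (77.3961,136.8274). Closed: final G1 returns to the first vertex.

**Shape 3** — `<polygon>` regular polygon, stroke `#ff0000` → cut (S782, F697). Machine vertices: (225.6459,180.2722) → (245.5107,141.4481) → (227.5423,101.7109) → (185.2713,90.9833) → (150.5286,117.3436) → (149.4763,160.9419) → (182.9066,188.9477) → (225.6459,180.2722). Closed: final G1 returns to the first vertex.

**Shape 4** — `<circle>` circle, stroke `#ff0000` → cut (S782, F697). Machine vertices: (288.6591,36.5660) → (286.8435,40.9492) → (282.4603,42.7648) → (278.0771,40.9492) → (276.2615,36.5660) → (278.0771,32.1828) → (282.4603,30.3672) → (286.8435,32.1828) → (288.6591,36.5660). Closed: final G1 returns to the first vertex.

**Shape 5** — `<polygon>` rectangle, stroke `#ff0000` → cut (S782, F697). Machine vertices: (52.3009,142.0460) → (91.1887,142.0460) → (91.1887,89.8062) → (52.3009,89.8062) → (52.3009,142.0460). Closed: final G1 returns to the first vertex.

**Shape 6** — `<path>` closed polygon, stroke `#0000ff` → engrave (S226, F2901). Machine vertices: (276.8418,153.6395) → (59.2579,9.2020) → (85.2002,141.4400) → (61.6353,101.9497) → (150.0552,17.6747) → (137.2078,133.5677) → (276.8418,153.6395). Closed: final G1 returns to the first vertex.

**Shape 7** — `<path>` open polyline, stroke `#ff0000` → cut (S782, F697). Machine vertices: (154.4861,138.0001) → (276.4572,183.4202) → (214.9335,40.0024). Open path.

; LightBurn 1.5.06
; GRBL device profile, absolute coords
G21
G90
G0 X245.4249 Y62.2215
M3 S226
G1 X154.8387 Y45.2140 F2901
G1 X17.1396 Y11.5720
G1 X208.4922 Y134.4568
G1 X33.1705 Y112.7033
G1 X245.4249 Y62.2215
M5
G0 X77.3961 Y136.8274
M3 S226
G1 X173.6773 Y136.8274 F2901
G1 X173.6773 Y94.5902
G1 X77.3961 Y94.5902
G1 X77.3961 Y136.8274
M5
G0 X225.6459 Y180.2722
M3 S782
G1 X245.5107 Y141.4481 F697
G1 X227.5423 Y101.7109
G1 X185.2713 Y90.9833
G1 X150.5286 Y117.3436
G1 X149.4763 Y160.9419
G1 X182.9066 Y188.9477
G1 X225.6459 Y180.2722
M5
G0 X288.6591 Y36.5660
M3 S782
G1 X286.8435 Y40.9492 F697
G1 X282.4603 Y42.7648
G1 X278.0771 Y40.9492
G1 X276.2615 Y36.5660
G1 X278.0771 Y32.1828
G1 X282.4603 Y30.3672
G1 X286.8435 Y32.1828
G1 X288.6591 Y36.5660
M5
G0 X52.3009 Y142.0460
M3 S782
G1 X91.1887 Y142.0460 F697
G1 X91.1887 Y89.8062
G1 X52.3009 Y89.8062
G1 X52.3009 Y142.0460
M5
G0 X276.8418 Y153.6395
M3 S226
G1 X59.2579 Y9.2020 F2901
G1 X85.2002 Y141.4400
G1 X61.6353 Y101.9497
G1 X150.0552 Y17.6747
G1 X137.2078 Y133.5677
G1 X276.8418 Y153.6395
M5
G0 X154.4861 Y138.0001
M3 S782
G1 X276.4572 Y183.4202 F697
G1 X214.9335 Y40.0024
M5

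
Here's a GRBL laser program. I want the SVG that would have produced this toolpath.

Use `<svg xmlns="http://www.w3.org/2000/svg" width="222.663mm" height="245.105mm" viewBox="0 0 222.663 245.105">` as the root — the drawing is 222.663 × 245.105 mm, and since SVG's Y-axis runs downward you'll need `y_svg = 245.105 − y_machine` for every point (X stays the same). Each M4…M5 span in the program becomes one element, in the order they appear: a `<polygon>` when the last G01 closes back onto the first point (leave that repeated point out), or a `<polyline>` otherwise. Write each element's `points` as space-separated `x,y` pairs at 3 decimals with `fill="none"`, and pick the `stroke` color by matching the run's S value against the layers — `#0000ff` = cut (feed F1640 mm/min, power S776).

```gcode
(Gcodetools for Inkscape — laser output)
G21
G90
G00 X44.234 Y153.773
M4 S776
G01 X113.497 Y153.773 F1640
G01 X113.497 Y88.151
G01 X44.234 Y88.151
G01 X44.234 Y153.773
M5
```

<svg xmlns="http://www.w3.org/2000/svg" width="222.663mm" height="245.105mm" viewBox="0 0 222.663 245.105">
  <polygon points="44.234,91.332 113.497,91.332 113.497,156.954 44.234,156.954" fill="none" stroke="#0000ff"/>
</svg>

y_svg = 245.105 − y_m. Every run uses S776, so all elements get stroke `#0000ff` (cut).

[1] closed run; points: 44.234,91.332 113.497,91.332 113.497,156.954 44.234,156.954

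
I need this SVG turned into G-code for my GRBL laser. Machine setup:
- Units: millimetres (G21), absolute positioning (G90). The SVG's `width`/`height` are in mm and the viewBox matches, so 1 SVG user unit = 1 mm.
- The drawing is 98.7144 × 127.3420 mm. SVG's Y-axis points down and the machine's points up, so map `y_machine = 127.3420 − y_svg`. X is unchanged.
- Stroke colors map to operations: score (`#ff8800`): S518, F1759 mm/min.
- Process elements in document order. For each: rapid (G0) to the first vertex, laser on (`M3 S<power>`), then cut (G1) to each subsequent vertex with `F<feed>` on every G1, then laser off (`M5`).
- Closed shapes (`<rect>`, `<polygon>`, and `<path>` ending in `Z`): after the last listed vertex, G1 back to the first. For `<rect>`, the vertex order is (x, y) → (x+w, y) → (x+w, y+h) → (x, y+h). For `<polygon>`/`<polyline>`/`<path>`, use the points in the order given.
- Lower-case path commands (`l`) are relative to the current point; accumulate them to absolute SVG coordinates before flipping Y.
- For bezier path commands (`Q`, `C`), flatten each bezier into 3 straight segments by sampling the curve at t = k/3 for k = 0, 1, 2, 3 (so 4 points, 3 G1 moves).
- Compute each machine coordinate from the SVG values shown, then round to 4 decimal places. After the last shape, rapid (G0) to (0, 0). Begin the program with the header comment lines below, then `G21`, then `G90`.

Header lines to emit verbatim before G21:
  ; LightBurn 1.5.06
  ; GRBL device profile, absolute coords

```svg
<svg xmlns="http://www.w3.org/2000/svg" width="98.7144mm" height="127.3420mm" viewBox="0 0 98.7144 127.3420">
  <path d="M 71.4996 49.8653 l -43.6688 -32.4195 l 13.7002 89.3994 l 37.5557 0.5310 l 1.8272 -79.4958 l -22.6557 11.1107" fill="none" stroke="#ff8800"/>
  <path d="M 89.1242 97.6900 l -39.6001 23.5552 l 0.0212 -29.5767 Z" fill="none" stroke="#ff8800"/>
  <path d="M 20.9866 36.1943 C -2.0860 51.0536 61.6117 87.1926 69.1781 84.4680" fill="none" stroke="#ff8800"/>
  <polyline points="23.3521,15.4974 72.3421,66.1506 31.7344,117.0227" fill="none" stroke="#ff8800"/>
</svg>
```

viewBox `0 0 98.7144 127.3420` with mm width/height → 1 unit = 1 mm. Flip: y_m = 127.3420 − y_svg.

**Shape 1** — `<path>` open polyline, stroke `#ff8800` → score (S518, F1759). Machine vertices: (71.4996,77.4767) → (27.8308,109.8962) → (41.5310,20.4968) → (79.0867,19.9658) → (80.9139,99.4616) → (58.2582,88.3509). Open path.

**Shape 2** — `<path>` closed polygon, stroke `#ff8800` → score (S518, F1759). Machine vertices: (89.1242,29.6520) → (49.5241,6.0968) → (49.5453,35.6735) → (89.1242,29.6520). Closed: final G1 returns to the first vertex.

**Shape 3** — `<path>` cubic bezier, stroke `#ff8800` → score (S518, F1759). Control points (SVG): P0=(20.9866,36.1943), P1=(-2.0860,51.0536), P2=(61.6117,87.1926), P3=(69.1781,84.4680); sampled at t=k/3. Machine vertices: (20.9866,91.1477) → (21.5448,71.4227) → (48.1939,50.8764) → (69.1781,42.8740). Open path.

**Shape 4** — `<polyline>` open polyline, stroke `#ff8800` → score (S518, F1759). Machine vertices: (23.3521,111.8446) → (72.3421,61.1914) → (31.7344,10.3193). Open path.

; LightBurn 1.5.06
; GRBL device profile, absolute coords
G21
G90
G0 X71.4996 Y77.4767
M3 S518
G1 X27.8308 Y109.8962 F1759
G1 X41.5310 Y20.4968 F1759
G1 X79.0867 Y19.9658 F1759
G1 X80.9139 Y99.4616 F1759
G1 X58.2582 Y88.3509 F1759
M5
G0 X89.1242 Y29.6520
M3 S518
G1 X49.5241 Y6.0968 F1759
G1 X49.5453 Y35.6735 F1759
G1 X89.1242 Y29.6520 F1759
M5
G0 X20.9866 Y91.1477
M3 S518
G1 X21.5448 Y71.4227 F1759
G1 X48.1939 Y50.8764 F1759
G1 X69.1781 Y42.8740 F1759
M5
G0 X23.3521 Y111.8446
M3 S518
G1 X72.3421 Y61.1914 F1759
G1 X31.7344 Y10.3193 F1759
M5
G0 X0.0000 Y0.0000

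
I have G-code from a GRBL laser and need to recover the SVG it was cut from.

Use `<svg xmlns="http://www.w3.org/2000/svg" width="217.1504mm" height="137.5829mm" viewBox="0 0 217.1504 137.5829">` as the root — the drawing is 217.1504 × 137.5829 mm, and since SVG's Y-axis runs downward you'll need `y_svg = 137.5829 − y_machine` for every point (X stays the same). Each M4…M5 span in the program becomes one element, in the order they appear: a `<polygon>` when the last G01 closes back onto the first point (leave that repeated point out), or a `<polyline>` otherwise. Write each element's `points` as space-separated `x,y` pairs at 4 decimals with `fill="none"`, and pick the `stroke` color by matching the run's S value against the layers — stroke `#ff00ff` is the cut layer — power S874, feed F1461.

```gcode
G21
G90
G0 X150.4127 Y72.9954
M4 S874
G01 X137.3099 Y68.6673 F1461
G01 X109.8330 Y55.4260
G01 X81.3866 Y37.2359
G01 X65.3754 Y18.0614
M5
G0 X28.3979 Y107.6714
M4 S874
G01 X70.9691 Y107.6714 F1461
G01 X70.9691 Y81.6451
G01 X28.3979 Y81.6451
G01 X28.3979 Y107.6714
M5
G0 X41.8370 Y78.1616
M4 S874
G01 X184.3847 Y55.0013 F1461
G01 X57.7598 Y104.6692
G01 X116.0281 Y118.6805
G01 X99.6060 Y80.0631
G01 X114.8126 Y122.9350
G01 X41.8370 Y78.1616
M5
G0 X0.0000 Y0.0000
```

Machine Y-up, SVG Y-down with viewBox height 137.5829, so y_svg = 137.5829 − y_machine; X carries over. Every run uses S874, so all elements get stroke `#ff00ff` (cut).

Run 1: The run is open, so emit a `<polyline>` with points (Y-flipped): 150.4127,64.5875 137.3099,68.9156 109.8330,82.1569 81.3866,100.3470 65.3754,119.5215.

Run 2: The run returns to its start, so emit a `<polygon>` with points (Y-flipped): 28.3979,29.9115 70.9691,29.9115 70.9691,55.9378 28.3979,55.9378.

Run 3: The run returns to its start, so emit a `<polygon>` with points (Y-flipped): 41.8370,59.4213 184.3847,82.5816 57.7598,32.9137 116.0281,18.9024 99.6060,57.5198 114.8126,14.6479.

<svg xmlns="http://www.w3.org/2000/svg" width="217.1504mm" height="137.5829mm" viewBox="0 0 217.1504 137.5829">
  <polyline points="150.4127,64.5875 137.3099,68.9156 109.8330,82.1569 81.3866,100.3470 65.3754,119.5215" fill="none" stroke="#ff00ff"/>
  <polygon points="28.3979,29.9115 70.9691,29.9115 70.9691,55.9378 28.3979,55.9378" fill="none" stroke="#ff00ff"/>
  <polygon points="41.8370,59.4213 184.3847,82.5816 57.7598,32.9137 116.0281,18.9024 99.6060,57.5198 114.8126,14.6479" fill="none" stroke="#ff00ff"/>
</svg>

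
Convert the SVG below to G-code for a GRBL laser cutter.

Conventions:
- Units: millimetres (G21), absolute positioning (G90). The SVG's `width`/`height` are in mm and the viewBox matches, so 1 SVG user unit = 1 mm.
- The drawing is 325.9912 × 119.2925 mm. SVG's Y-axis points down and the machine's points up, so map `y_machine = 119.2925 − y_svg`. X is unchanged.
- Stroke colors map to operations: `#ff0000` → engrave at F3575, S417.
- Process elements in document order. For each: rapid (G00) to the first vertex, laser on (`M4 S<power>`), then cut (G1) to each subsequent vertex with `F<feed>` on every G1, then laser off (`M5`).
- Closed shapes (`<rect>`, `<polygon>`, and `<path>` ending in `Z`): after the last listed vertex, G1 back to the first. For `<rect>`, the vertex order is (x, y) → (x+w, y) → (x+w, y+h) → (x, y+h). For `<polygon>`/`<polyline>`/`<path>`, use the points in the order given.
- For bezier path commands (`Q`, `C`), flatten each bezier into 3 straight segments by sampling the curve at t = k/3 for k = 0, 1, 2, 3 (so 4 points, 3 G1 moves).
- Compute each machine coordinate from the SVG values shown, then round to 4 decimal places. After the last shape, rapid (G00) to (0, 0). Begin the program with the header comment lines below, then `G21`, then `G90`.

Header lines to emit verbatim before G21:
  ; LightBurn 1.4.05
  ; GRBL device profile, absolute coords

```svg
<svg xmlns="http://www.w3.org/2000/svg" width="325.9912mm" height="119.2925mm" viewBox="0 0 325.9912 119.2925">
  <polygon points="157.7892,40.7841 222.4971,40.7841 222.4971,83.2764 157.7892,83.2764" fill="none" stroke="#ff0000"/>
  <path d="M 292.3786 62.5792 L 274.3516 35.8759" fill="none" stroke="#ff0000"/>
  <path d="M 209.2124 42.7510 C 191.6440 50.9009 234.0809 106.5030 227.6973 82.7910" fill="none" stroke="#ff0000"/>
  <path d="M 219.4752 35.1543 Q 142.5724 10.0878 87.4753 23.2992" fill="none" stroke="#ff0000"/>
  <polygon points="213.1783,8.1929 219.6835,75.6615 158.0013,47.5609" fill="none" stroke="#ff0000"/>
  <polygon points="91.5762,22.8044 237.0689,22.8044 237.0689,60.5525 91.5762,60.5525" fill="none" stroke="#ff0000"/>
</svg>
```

; LightBurn 1.4.05
; GRBL device profile, absolute coords
G21
G90
G00 X157.7892 Y78.5084
M4 S417
G1 X222.4971 Y78.5084 F3575
G1 X222.4971 Y36.0161 F3575
G1 X157.7892 Y36.0161 F3575
G1 X157.7892 Y78.5084 F3575
M5
G00 X292.3786 Y56.7133
M4 S417
G1 X274.3516 Y83.4166 F3575
M5
G00 X209.2124 Y76.5415
M4 S417
G1 X207.6152 Y57.2692 F3575
G1 X221.8380 Y34.5325 F3575
G1 X227.6973 Y36.5015 F3575
M5
G00 X219.4752 Y84.1382
M4 S417
G1 X170.6295 Y96.5961 F3575
G1 X126.6296 Y100.5478 F3575
G1 X87.4753 Y95.9933 F3575
M5
G00 X213.1783 Y111.0996
M4 S417
G1 X219.6835 Y43.6310 F3575
G1 X158.0013 Y71.7316 F3575
G1 X213.1783 Y111.0996 F3575
M5
G00 X91.5762 Y96.4881
M4 S417
G1 X237.0689 Y96.4881 F3575
G1 X237.0689 Y58.7400 F3575
G1 X91.5762 Y58.7400 F3575
G1 X91.5762 Y96.4881 F3575
M5
G00 X0.0000 Y0.0000

1 u = 1 mm; y_m = 119.2925 − y.

[1] `<polygon>` rectangle, #ff0000→engrave S417 F3575: (157.7892,78.5084) → (222.4971,78.5084) → (222.4971,36.0161) → (157.7892,36.0161) → (157.7892,78.5084) (closed)

[2] `<path>` line segment, #ff0000→engrave S417 F3575: (292.3786,56.7133) → (274.3516,83.4166)

[3] `<path>` cubic bezier, #ff0000→engrave S417 F3575: (209.2124,76.5415) → (207.6152,57.2692) → (221.8380,34.5325) → (227.6973,36.5015)

[4] `<path>` quadratic bezier, #ff0000→engrave S417 F3575: (219.4752,84.1382) → (170.6295,96.5961) → (126.6296,100.5478) → (87.4753,95.9933)

[5] `<polygon>` regular polygon, #ff0000→engrave S417 F3575: (213.1783,111.0996) → (219.6835,43.6310) → (158.0013,71.7316) → (213.1783,111.0996) (closed)

[6] `<polygon>` rectangle, #ff0000→engrave S417 F3575: (91.5762,96.4881) → (237.0689,96.4881) → (237.0689,58.7400) → (91.5762,58.7400) → (91.5762,96.4881) (closed)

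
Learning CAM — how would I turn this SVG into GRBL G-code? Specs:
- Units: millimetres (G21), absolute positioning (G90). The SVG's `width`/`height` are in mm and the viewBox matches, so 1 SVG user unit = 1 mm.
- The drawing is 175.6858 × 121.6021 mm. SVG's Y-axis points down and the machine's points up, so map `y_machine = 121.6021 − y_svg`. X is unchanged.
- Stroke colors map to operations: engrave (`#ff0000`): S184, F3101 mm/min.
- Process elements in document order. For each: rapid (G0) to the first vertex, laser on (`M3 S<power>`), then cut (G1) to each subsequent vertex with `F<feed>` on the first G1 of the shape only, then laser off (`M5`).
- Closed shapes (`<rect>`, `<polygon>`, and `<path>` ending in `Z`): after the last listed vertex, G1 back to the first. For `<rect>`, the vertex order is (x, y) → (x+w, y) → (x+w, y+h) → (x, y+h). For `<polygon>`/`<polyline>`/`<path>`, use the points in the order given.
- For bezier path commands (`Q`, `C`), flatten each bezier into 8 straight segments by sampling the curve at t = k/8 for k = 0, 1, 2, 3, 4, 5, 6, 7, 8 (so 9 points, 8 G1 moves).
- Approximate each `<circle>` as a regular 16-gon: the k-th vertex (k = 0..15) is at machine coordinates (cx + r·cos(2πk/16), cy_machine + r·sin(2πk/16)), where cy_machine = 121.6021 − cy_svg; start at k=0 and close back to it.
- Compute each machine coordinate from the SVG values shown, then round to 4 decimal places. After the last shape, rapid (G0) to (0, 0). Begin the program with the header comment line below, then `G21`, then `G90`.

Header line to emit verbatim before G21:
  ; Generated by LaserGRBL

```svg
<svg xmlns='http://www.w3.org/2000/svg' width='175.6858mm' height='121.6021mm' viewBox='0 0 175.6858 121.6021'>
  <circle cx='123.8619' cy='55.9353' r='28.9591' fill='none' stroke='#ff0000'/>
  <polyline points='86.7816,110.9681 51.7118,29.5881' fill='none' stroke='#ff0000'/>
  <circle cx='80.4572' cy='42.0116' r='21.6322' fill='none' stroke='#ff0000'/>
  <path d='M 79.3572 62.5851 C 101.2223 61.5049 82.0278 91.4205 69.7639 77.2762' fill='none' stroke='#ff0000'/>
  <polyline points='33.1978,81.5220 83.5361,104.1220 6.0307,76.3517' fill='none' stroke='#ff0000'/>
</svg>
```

; Generated by LaserGRBL
G21
G90
G0 X152.8210 Y65.6668
M3 S184
G1 X150.6166 Y76.7490 F3101
G1 X144.3391 Y86.1440
G1 X134.9441 Y92.4215
G1 X123.8619 Y94.6259
G1 X112.7797 Y92.4215
G1 X103.3847 Y86.1440
G1 X97.1072 Y76.7490
G1 X94.9028 Y65.6668
G1 X97.1072 Y54.5846
G1 X103.3847 Y45.1896
G1 X112.7797 Y38.9121
G1 X123.8619 Y36.7077
G1 X134.9441 Y38.9121
G1 X144.3391 Y45.1896
G1 X150.6166 Y54.5846
G1 X152.8210 Y65.6668
M5
G0 X86.7816 Y10.6340
M3 S184
G1 X51.7118 Y92.0140 F3101
M5
G0 X102.0894 Y79.5905
M3 S184
G1 X100.4427 Y87.8688 F3101
G1 X95.7535 Y94.8868
G1 X88.7355 Y99.5760
G1 X80.4572 Y101.2227
G1 X72.1789 Y99.5760
G1 X65.1609 Y94.8868
G1 X60.4717 Y87.8688
G1 X58.8250 Y79.5905
G1 X60.4717 Y71.3122
G1 X65.1609 Y64.2942
G1 X72.1789 Y59.6050
G1 X80.4572 Y57.9583
G1 X88.7355 Y59.6050
G1 X95.7535 Y64.2942
G1 X100.4427 Y71.3122
G1 X102.0894 Y79.5905
M5
G0 X79.3572 Y59.0170
M3 S184
G1 X85.7257 Y58.1157 F3101
G1 X88.8072 Y55.1882
G1 X89.1642 Y51.1139
G1 X87.3589 Y46.7724
G1 X83.9539 Y43.0433
G1 X79.5115 Y40.8062
G1 X74.5940 Y40.9405
G1 X69.7639 Y44.3259
M5
G0 X33.1978 Y40.0801
M3 S184
G1 X83.5361 Y17.4801 F3101
G1 X6.0307 Y45.2504
M5
G0 X0.0000 Y0.0000

1 u = 1 mm; y_m = 121.6021 − y.

[1] `<circle>` circle, #ff0000→engrave S184 F3101: (152.8210,65.6668) → (150.6166,76.7490) → (144.3391,86.1440) → (134.9441,92.4215) → (123.8619,94.6259) → (112.7797,92.4215) → (103.3847,86.1440) → (97.1072,76.7490) → (94.9028,65.6668) → (97.1072,54.5846) → (103.3847,45.1896) → (112.7797,38.9121) → (123.8619,36.7077) → (134.9441,38.9121) → (144.3391,45.1896) → (150.6166,54.5846) → (152.8210,65.6668) (closed)

[2] `<polyline>` line segment, #ff0000→engrave S184 F3101: (86.7816,10.6340) → (51.7118,92.0140)

[3] `<circle>` circle, #ff0000→engrave S184 F3101: (102.0894,79.5905) → (100.4427,87.8688) → (95.7535,94.8868) → (88.7355,99.5760) → (80.4572,101.2227) → (72.1789,99.5760) → (65.1609,94.8868) → (60.4717,87.8688) → (58.8250,79.5905) → (60.4717,71.3122) → (65.1609,64.2942) → (72.1789,59.6050) → (80.4572,57.9583) → (88.7355,59.6050) → (95.7535,64.2942) → (100.4427,71.3122) → (102.0894,79.5905) (closed)

[4] `<path>` cubic bezier, #ff0000→engrave S184 F3101: (79.3572,59.0170) → (85.7257,58.1157) → (88.8072,55.1882) → (89.1642,51.1139) → (87.3589,46.7724) → (83.9539,43.0433) → (79.5115,40.8062) → (74.5940,40.9405) → (69.7639,44.3259)

[5] `<polyline>` open polyline, #ff0000→engrave S184 F3101: (33.1978,40.0801) → (83.5361,17.4801) → (6.0307,45.2504)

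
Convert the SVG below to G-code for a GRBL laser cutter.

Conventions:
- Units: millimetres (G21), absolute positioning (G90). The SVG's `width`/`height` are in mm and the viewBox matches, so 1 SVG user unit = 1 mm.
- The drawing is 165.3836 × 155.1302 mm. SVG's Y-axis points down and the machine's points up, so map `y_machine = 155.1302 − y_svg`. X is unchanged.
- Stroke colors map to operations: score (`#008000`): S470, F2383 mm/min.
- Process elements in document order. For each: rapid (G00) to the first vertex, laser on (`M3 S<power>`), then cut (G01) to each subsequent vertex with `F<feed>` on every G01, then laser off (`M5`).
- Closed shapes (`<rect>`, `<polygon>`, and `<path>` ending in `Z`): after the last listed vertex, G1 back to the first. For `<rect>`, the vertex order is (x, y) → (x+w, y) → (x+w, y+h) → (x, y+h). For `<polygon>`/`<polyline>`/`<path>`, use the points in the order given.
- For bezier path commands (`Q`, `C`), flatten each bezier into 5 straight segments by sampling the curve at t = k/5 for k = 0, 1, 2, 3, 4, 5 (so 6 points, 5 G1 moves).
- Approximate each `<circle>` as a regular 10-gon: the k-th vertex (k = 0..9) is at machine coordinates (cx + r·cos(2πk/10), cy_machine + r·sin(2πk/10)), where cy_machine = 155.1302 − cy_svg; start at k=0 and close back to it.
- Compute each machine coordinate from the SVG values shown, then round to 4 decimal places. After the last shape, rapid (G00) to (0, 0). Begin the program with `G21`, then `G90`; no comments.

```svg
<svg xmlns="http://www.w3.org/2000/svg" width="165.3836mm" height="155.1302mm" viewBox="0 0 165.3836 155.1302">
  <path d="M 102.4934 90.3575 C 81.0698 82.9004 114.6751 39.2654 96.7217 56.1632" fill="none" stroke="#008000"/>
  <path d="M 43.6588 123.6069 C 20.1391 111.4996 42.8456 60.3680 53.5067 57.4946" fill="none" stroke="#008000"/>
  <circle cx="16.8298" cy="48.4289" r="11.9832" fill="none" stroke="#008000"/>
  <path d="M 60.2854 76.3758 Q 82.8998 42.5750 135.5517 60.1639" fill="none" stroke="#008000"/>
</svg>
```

viewBox `0 0 165.3836 155.1302` with mm width/height → 1 unit = 1 mm. Flip: y_m = 155.1302 − y_svg.

**Shape 1** — `<path>` cubic bezier, stroke `#008000` → score (S470, F2383). Control points (SVG): P0=(102.4934,90.3575), P1=(81.0698,82.9004), P2=(114.6751,39.2654), P3=(96.7217,56.1632); sampled at t=k/5. Machine vertices: (102.4934,64.7727) → (95.3900,72.8146) → (96.3773,84.8971) → (100.3392,96.3781) → (102.1594,102.6154) → (96.7217,98.9670). Open path.

**Shape 2** — `<path>` cubic bezier, stroke `#008000` → score (S470, F2383). Control points (SVG): P0=(43.6588,123.6069), P1=(20.1391,111.4996), P2=(42.8456,60.3680), P3=(53.5067,57.4946); sampled at t=k/5. Machine vertices: (43.6588,31.5233) → (34.6280,42.7723) → (33.8944,59.1976) → (38.6610,76.6097) → (46.1308,90.8188) → (53.5067,97.6356). Open path.

**Shape 3** — `<circle>` circle, stroke `#008000` → score (S470, F2383). Machine vertices: (28.8130,106.7013) → (26.5244,113.7448) → (20.5328,118.0980) → (13.1268,118.0980) → (7.1352,113.7448) → (4.8466,106.7013) → (7.1352,99.6578) → (13.1268,95.3046) → (20.5328,95.3046) → (26.5244,99.6578) → (28.8130,106.7013). Closed: final G1 returns to the first vertex.

**Shape 4** — `<path>` quadratic bezier, stroke `#008000` → score (S470, F2383). Control points (SVG): P0=(60.2854,76.3758), P1=(82.8998,42.5750), P2=(135.5517,60.1639); sampled at t=k/5. Machine vertices: (60.2854,78.7544) → (70.5327,90.2191) → (83.1829,97.5727) → (98.2362,100.8151) → (115.6924,99.9463) → (135.5517,94.9663). Open path.

G21
G90
G00 X102.4934 Y64.7727
M3 S470
G01 X95.3900 Y72.8146 F2383
G01 X96.3773 Y84.8971 F2383
G01 X100.3392 Y96.3781 F2383
G01 X102.1594 Y102.6154 F2383
G01 X96.7217 Y98.9670 F2383
M5
G00 X43.6588 Y31.5233
M3 S470
G01 X34.6280 Y42.7723 F2383
G01 X33.8944 Y59.1976 F2383
G01 X38.6610 Y76.6097 F2383
G01 X46.1308 Y90.8188 F2383
G01 X53.5067 Y97.6356 F2383
M5
G00 X28.8130 Y106.7013
M3 S470
G01 X26.5244 Y113.7448 F2383
G01 X20.5328 Y118.0980 F2383
G01 X13.1268 Y118.0980 F2383
G01 X7.1352 Y113.7448 F2383
G01 X4.8466 Y106.7013 F2383
G01 X7.1352 Y99.6578 F2383
G01 X13.1268 Y95.3046 F2383
G01 X20.5328 Y95.3046 F2383
G01 X26.5244 Y99.6578 F2383
G01 X28.8130 Y106.7013 F2383
M5
G00 X60.2854 Y78.7544
M3 S470
G01 X70.5327 Y90.2191 F2383
G01 X83.1829 Y97.5727 F2383
G01 X98.2362 Y100.8151 F2383
G01 X115.6924 Y99.9463 F2383
G01 X135.5517 Y94.9663 F2383
M5
G00 X0.0000 Y0.0000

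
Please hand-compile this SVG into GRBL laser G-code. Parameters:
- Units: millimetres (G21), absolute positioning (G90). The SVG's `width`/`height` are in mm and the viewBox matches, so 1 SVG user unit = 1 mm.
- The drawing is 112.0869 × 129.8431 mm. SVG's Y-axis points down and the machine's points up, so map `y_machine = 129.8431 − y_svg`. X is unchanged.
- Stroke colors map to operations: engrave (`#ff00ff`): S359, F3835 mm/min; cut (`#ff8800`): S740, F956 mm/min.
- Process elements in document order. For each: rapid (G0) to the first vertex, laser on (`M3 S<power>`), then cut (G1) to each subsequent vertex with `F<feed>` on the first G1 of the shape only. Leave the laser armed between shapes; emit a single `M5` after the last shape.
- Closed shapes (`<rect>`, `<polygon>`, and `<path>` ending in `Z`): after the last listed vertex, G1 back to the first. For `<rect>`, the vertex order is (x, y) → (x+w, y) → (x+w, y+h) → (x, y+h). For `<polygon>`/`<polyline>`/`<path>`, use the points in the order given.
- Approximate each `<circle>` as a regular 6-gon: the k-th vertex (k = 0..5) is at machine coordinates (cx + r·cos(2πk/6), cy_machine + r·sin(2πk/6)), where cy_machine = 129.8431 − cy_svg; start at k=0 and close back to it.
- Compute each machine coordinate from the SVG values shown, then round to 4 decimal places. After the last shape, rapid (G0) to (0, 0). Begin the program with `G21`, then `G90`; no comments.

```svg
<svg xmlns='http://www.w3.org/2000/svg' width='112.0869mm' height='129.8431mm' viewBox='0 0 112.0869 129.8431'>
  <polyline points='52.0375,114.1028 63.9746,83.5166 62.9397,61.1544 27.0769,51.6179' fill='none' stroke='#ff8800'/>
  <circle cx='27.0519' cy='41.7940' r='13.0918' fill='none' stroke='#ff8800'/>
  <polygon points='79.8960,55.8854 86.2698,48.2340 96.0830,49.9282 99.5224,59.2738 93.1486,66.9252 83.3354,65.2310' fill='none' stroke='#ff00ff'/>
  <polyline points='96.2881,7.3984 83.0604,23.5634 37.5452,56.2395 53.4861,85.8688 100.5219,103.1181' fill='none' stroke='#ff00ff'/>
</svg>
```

G21
G90
G0 X52.0375 Y15.7403
M3 S740
G1 X63.9746 Y46.3265 F956
G1 X62.9397 Y68.6887
G1 X27.0769 Y78.2252
G0 X40.1437 Y88.0491
M3 S740
G1 X33.5978 Y99.3869 F956
G1 X20.5060 Y99.3869
G1 X13.9601 Y88.0491
G1 X20.5060 Y76.7113
G1 X33.5978 Y76.7113
G1 X40.1437 Y88.0491
G0 X79.8960 Y73.9577
M3 S359
G1 X86.2698 Y81.6091 F3835
G1 X96.0830 Y79.9149
G1 X99.5224 Y70.5693
G1 X93.1486 Y62.9179
G1 X83.3354 Y64.6121
G1 X79.8960 Y73.9577
G0 X96.2881 Y122.4447
M3 S359
G1 X83.0604 Y106.2797 F3835
G1 X37.5452 Y73.6036
G1 X53.4861 Y43.9743
G1 X100.5219 Y26.7250
M5
G0 X0.0000 Y0.0000

1 u = 1 mm; y_m = 129.8431 − y.

[1] `<polyline>` open polyline, #ff8800→cut S740 F956: (52.0375,15.7403) → (63.9746,46.3265) → (62.9397,68.6887) → (27.0769,78.2252)

[2] `<circle>` circle, #ff8800→cut S740 F956: (40.1437,88.0491) → (33.5978,99.3869) → (20.5060,99.3869) → (13.9601,88.0491) → (20.5060,76.7113) → (33.5978,76.7113) → (40.1437,88.0491) (closed)

[3] `<polygon>` regular polygon, #ff00ff→engrave S359 F3835: (79.8960,73.9577) → (86.2698,81.6091) → (96.0830,79.9149) → (99.5224,70.5693) → (93.1486,62.9179) → (83.3354,64.6121) → (79.8960,73.9577) (closed)

[4] `<polyline>` open polyline, #ff00ff→engrave S359 F3835: (96.2881,122.4447) → (83.0604,106.2797) → (37.5452,73.6036) → (53.4861,43.9743) → (100.5219,26.7250)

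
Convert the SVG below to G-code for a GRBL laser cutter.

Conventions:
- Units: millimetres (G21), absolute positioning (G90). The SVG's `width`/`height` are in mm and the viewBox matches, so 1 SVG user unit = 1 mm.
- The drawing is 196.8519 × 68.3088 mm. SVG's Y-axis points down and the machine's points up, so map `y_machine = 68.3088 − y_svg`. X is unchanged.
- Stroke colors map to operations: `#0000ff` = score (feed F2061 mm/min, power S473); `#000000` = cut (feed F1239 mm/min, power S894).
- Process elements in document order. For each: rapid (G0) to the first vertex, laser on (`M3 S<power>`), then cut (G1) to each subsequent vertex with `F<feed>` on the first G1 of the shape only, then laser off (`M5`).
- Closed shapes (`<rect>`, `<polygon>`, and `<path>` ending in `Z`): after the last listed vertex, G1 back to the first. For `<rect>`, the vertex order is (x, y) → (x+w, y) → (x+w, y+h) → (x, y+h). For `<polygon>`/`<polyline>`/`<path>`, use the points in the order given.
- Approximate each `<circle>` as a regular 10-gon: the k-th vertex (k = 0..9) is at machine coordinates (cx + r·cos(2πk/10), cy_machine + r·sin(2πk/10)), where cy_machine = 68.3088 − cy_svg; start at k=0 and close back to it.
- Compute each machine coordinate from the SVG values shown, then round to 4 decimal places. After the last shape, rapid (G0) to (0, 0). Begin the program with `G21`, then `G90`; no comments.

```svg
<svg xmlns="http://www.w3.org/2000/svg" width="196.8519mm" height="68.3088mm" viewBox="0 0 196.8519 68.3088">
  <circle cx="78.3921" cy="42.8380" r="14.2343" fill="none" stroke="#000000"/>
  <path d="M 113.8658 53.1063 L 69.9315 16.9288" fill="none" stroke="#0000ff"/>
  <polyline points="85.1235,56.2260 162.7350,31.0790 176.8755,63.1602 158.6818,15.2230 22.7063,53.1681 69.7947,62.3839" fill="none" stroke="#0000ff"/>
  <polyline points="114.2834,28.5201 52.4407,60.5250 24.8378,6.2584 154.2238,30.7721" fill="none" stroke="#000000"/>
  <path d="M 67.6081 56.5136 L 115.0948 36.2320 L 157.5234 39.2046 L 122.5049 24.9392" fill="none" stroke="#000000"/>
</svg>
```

G21
G90
G0 X92.6264 Y25.4708
M3 S894
G1 X89.9079 Y33.8375 F1239
G1 X82.7907 Y39.0084
G1 X73.9935 Y39.0084
G1 X66.8763 Y33.8375
G1 X64.1578 Y25.4708
G1 X66.8763 Y17.1041
G1 X73.9935 Y11.9332
G1 X82.7907 Y11.9332
G1 X89.9079 Y17.1041
G1 X92.6264 Y25.4708
M5
G0 X113.8658 Y15.2025
M3 S473
G1 X69.9315 Y51.3800 F2061
M5
G0 X85.1235 Y12.0828
M3 S473
G1 X162.7350 Y37.2298 F2061
G1 X176.8755 Y5.1486
G1 X158.6818 Y53.0858
G1 X22.7063 Y15.1407
G1 X69.7947 Y5.9249
M5
G0 X114.2834 Y39.7887
M3 S894
G1 X52.4407 Y7.7838 F1239
G1 X24.8378 Y62.0504
G1 X154.2238 Y37.5367
M5
G0 X67.6081 Y11.7952
M3 S894
G1 X115.0948 Y32.0768 F1239
G1 X157.5234 Y29.1042
G1 X122.5049 Y43.3696
M5
G0 X0.0000 Y0.0000

1 u = 1 mm; y_m = 68.3088 − y.

[1] `<circle>` circle, #000000→cut S894 F1239: (92.6264,25.4708) → (89.9079,33.8375) → (82.7907,39.0084) → (73.9935,39.0084) → (66.8763,33.8375) → (64.1578,25.4708) → (66.8763,17.1041) → (73.9935,11.9332) → (82.7907,11.9332) → (89.9079,17.1041) → (92.6264,25.4708) (closed)

[2] `<path>` line segment, #0000ff→score S473 F2061: (113.8658,15.2025) → (69.9315,51.3800)

[3] `<polyline>` open polyline, #0000ff→score S473 F2061: (85.1235,12.0828) → (162.7350,37.2298) → (176.8755,5.1486) → (158.6818,53.0858) → (22.7063,15.1407) → (69.7947,5.9249)

[4] `<polyline>` open polyline, #000000→cut S894 F1239: (114.2834,39.7887) → (52.4407,7.7838) → (24.8378,62.0504) → (154.2238,37.5367)

[5] `<path>` open polyline, #000000→cut S894 F1239: (67.6081,11.7952) → (115.0948,32.0768) → (157.5234,29.1042) → (122.5049,43.3696)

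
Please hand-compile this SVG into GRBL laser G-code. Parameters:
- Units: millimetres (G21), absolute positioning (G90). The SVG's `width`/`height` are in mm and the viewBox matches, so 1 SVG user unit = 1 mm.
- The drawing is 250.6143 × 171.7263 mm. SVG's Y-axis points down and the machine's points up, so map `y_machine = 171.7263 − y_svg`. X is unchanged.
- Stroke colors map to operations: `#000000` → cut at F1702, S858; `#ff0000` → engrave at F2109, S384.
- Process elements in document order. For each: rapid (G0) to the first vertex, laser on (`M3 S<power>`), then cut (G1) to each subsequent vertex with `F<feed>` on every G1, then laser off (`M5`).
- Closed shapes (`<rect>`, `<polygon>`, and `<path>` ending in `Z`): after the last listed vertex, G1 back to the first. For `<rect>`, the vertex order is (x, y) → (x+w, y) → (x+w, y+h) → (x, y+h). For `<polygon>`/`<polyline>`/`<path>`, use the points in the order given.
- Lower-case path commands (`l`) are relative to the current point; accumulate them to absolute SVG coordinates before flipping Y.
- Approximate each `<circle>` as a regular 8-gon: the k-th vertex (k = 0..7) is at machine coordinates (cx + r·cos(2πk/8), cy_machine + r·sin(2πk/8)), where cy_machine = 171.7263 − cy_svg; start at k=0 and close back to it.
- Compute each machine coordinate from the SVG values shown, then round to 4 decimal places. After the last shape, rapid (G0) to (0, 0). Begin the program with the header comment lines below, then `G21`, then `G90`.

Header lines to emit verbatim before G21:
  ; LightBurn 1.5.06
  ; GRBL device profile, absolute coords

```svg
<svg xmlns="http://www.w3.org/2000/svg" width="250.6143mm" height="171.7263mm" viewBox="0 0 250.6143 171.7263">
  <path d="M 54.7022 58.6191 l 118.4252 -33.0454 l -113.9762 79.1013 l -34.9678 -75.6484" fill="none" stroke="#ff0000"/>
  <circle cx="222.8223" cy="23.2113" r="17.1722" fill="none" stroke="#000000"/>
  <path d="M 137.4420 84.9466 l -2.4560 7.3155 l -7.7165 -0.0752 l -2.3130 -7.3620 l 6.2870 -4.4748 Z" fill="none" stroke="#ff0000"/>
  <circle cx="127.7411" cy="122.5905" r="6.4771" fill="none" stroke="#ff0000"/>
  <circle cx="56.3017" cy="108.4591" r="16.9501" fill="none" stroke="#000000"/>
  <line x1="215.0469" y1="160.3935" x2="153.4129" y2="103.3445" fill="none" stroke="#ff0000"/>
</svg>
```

Since the viewBox matches the mm dimensions, user units are millimetres directly. The only transform is the Y-flip y_m = 171.7263 − y_svg.

Shape 1 is a open polyline drawn with `<path>`. Its stroke #ff0000 means engrave at S384, F2109. After flipping Y the toolpath is (54.7022,113.1072) → (173.1274,146.1526) → (59.1512,67.0513) → (24.1834,142.6997).

Shape 2 is a circle drawn with `<circle>`. Its stroke #000000 means cut at S858, F1702. After flipping Y the toolpath is (239.9945,148.5150) → (234.9649,160.6576) → (222.8223,165.6872) → (210.6797,160.6576) → (205.6501,148.5150) → (210.6797,136.3724) → (222.8223,131.3428) → (234.9649,136.3724) → (239.9945,148.5150), returning to the start.

Shape 3 is a regular polygon drawn with `<path>`. Its stroke #ff0000 means engrave at S384, F2109. After flipping Y the toolpath is (137.4420,86.7797) → (134.9860,79.4642) → (127.2695,79.5394) → (124.9565,86.9014) → (131.2435,91.3762) → (137.4420,86.7797), returning to the start.

Shape 4 is a circle drawn with `<circle>`. Its stroke #ff0000 means engrave at S384, F2109. After flipping Y the toolpath is (134.2182,49.1358) → (132.3211,53.7158) → (127.7411,55.6129) → (123.1611,53.7158) → (121.2640,49.1358) → (123.1611,44.5558) → (127.7411,42.6587) → (132.3211,44.5558) → (134.2182,49.1358), returning to the start.

Shape 5 is a circle drawn with `<circle>`. Its stroke #000000 means cut at S858, F1702. After flipping Y the toolpath is (73.2518,63.2672) → (68.2872,75.2527) → (56.3017,80.2173) → (44.3162,75.2527) → (39.3516,63.2672) → (44.3162,51.2817) → (56.3017,46.3171) → (68.2872,51.2817) → (73.2518,63.2672), returning to the start.

Shape 6 is a line segment drawn with `<line>`. Its stroke #ff0000 means engrave at S384, F2109. After flipping Y the toolpath is (215.0469,11.3328) → (153.4129,68.3818).

; LightBurn 1.5.06
; GRBL device profile, absolute coords
G21
G90
G0 X54.7022 Y113.1072
M3 S384
G1 X173.1274 Y146.1526 F2109
G1 X59.1512 Y67.0513 F2109
G1 X24.1834 Y142.6997 F2109
M5
G0 X239.9945 Y148.5150
M3 S858
G1 X234.9649 Y160.6576 F1702
G1 X222.8223 Y165.6872 F1702
G1 X210.6797 Y160.6576 F1702
G1 X205.6501 Y148.5150 F1702
G1 X210.6797 Y136.3724 F1702
G1 X222.8223 Y131.3428 F1702
G1 X234.9649 Y136.3724 F1702
G1 X239.9945 Y148.5150 F1702
M5
G0 X137.4420 Y86.7797
M3 S384
G1 X134.9860 Y79.4642 F2109
G1 X127.2695 Y79.5394 F2109
G1 X124.9565 Y86.9014 F2109
G1 X131.2435 Y91.3762 F2109
G1 X137.4420 Y86.7797 F2109
M5
G0 X134.2182 Y49.1358
M3 S384
G1 X132.3211 Y53.7158 F2109
G1 X127.7411 Y55.6129 F2109
G1 X123.1611 Y53.7158 F2109
G1 X121.2640 Y49.1358 F2109
G1 X123.1611 Y44.5558 F2109
G1 X127.7411 Y42.6587 F2109
G1 X132.3211 Y44.5558 F2109
G1 X134.2182 Y49.1358 F2109
M5
G0 X73.2518 Y63.2672
M3 S858
G1 X68.2872 Y75.2527 F1702
G1 X56.3017 Y80.2173 F1702
G1 X44.3162 Y75.2527 F1702
G1 X39.3516 Y63.2672 F1702
G1 X44.3162 Y51.2817 F1702
G1 X56.3017 Y46.3171 F1702
G1 X68.2872 Y51.2817 F1702
G1 X73.2518 Y63.2672 F1702
M5
G0 X215.0469 Y11.3328
M3 S384
G1 X153.4129 Y68.3818 F2109
M5
G0 X0.0000 Y0.0000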